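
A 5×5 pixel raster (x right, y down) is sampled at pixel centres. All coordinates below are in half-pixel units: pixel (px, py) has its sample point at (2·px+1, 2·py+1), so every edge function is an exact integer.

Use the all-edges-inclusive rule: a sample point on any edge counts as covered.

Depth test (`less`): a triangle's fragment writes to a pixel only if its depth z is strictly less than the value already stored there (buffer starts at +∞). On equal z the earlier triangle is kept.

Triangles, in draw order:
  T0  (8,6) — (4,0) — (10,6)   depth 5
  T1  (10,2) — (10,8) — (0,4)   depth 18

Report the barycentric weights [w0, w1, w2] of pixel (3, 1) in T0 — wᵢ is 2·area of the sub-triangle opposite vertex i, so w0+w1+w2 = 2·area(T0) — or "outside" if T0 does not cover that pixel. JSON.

T0:
  2·area = 12
  edge (8, 6)→(4, 0): d=(-4,-6) inclusive
  edge (4, 0)→(10, 6): d=(6,6) inclusive
  edge (10, 6)→(8, 6): d=(-2,0) inclusive
    (2,0)@(5, 1): e=[2,0,10] → X  [on edge]
    (3,0)@(7, 1): e=[14,-12,10] → .
    (2,1)@(5, 3): e=[-6,12,6] → .
    (3,1)@(7, 3): e=[6,0,6] → X  [on edge]
    (4,1)@(9, 3): e=[18,-12,6] → .
    (3,2)@(7, 5): e=[-2,12,2] → .
    (4,2)@(9, 5): e=[10,0,2] → X  [on edge]
    (4,3)@(9, 7): e=[2,12,-2] → .
  covered (3 px):
    . . X . .
    . . . X .
    . . . . X
    . . . . .
    . . . . .
T1:
  2·area = 60
  edge (10, 2)→(10, 8): d=(0,6) inclusive
  edge (10, 8)→(0, 4): d=(-10,-4) inclusive
  edge (0, 4)→(10, 2): d=(10,-2) inclusive
    (2,1)@(5, 3): e=[30,30,0] → X  [on edge]
    (3,1)@(7, 3): e=[18,38,4] → X
    (4,1)@(9, 3): e=[6,46,8] → X
    (1,2)@(3, 5): e=[42,2,16] → X
    (1,3)@(3, 7): e=[42,-18,36] → .
    (2,3)@(5, 7): e=[30,-10,40] → .
    (3,3)@(7, 7): e=[18,-2,44] → .
    (4,3)@(9, 7): e=[6,6,48] → X
    (4,4)@(9, 9): e=[6,-14,68] → .
  covered (8 px):
    . . . . .
    . . X X X
    . X X X X
    . . . . X
    . . . . .

Answer: [0,6,6]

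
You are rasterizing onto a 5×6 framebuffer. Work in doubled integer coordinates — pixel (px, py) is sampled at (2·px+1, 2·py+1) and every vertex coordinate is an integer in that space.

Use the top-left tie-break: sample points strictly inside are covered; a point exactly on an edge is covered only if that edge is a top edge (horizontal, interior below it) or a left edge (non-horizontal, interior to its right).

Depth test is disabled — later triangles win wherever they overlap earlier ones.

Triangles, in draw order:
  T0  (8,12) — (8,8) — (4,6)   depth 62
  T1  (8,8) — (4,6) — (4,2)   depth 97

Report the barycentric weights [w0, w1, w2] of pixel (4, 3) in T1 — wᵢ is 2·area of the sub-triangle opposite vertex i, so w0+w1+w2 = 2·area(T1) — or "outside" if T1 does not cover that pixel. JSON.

T0:
  2·area = 16  (B↔C swapped to make it positive)
  edge (8, 12)→(4, 6): d=(-4,-6) top-left  bias=+0
  edge (4, 6)→(8, 8): d=(4,2) right/bottom  bias=-1
  edge (8, 8)→(8, 12): d=(0,4) right/bottom  bias=-1
    (2,3)@(5, 7): e=[2,2,12] → #
    (3,3)@(7, 7): e=[14,-2,4] → ·
    (2,4)@(5, 9): e=[-6,10,12] → ·
    (3,4)@(7, 9): e=[6,6,4] → #
    (4,4)@(9, 9): e=[18,2,-4] → ·
    (3,5)@(7, 11): e=[-2,14,4] → ·
  covered (2 px):
    · · · · ·
    · · · · ·
    · · · · ·
    · · # · ·
    · · · # ·
    · · · · ·
T1:
  2·area = 16
  edge (8, 8)→(4, 6): d=(-4,-2) top-left  bias=+0
  edge (4, 6)→(4, 2): d=(0,-4) top-left  bias=+0
  edge (4, 2)→(8, 8): d=(4,6) right/bottom  bias=-1
    (2,2)@(5, 5): e=[6,4,6] → #
    (3,2)@(7, 5): e=[10,12,-6] → ·
    (2,3)@(5, 7): e=[-2,4,14] → ·
    (3,3)@(7, 7): e=[2,12,2] → #
    (4,3)@(9, 7): e=[6,20,-10] → ·
    (3,4)@(7, 9): e=[-6,12,10] → ·
  covered (2 px):
    · · · · ·
    · · · · ·
    · · # · ·
    · · · # ·
    · · · · ·
    · · · · ·

Result: "outside"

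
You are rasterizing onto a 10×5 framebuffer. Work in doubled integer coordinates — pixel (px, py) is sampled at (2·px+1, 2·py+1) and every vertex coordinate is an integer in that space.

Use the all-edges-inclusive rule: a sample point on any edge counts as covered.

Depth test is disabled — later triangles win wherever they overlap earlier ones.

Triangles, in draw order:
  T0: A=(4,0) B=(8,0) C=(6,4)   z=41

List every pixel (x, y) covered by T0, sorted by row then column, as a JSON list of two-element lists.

T0:
  2·area = 16
  edge (4, 0)→(8, 0): d=(4,0) inclusive
  edge (8, 0)→(6, 4): d=(-2,4) inclusive
  edge (6, 4)→(4, 0): d=(-2,-4) inclusive
    (2,0)@(5, 1): e=[4,10,2] → #
    (3,0)@(7, 1): e=[4,2,10] → #
    (4,0)@(9, 1): e=[4,-6,18] → ·
    (2,1)@(5, 3): e=[12,6,-2] → ·
    (3,1)@(7, 3): e=[12,-2,6] → ·
  covered (2 px):
    · · # # · · · · · ·
    · · · · · · · · · ·
    · · · · · · · · · ·
    · · · · · · · · · ·
    · · · · · · · · · ·

Answer: [[2,0],[3,0]]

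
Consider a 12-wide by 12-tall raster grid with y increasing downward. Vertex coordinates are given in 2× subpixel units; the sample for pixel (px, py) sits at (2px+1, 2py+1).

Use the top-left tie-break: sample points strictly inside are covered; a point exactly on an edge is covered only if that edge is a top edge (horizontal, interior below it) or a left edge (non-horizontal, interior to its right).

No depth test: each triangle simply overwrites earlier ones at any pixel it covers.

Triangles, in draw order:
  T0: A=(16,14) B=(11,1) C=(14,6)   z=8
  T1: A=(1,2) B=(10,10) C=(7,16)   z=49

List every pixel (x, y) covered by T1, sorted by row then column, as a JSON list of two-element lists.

T0:
  2·area = 14
  edge (16, 14)→(11, 1): d=(-5,-13) top-left  bias=+0
  edge (11, 1)→(14, 6): d=(3,5) right/bottom  bias=-1
  edge (14, 6)→(16, 14): d=(2,8) right/bottom  bias=-1
    (5,0)@(11, 1): e=[0,0,14] → .  [on edge]
    (6,2)@(13, 5): e=[6,2,6] → X
    (7,2)@(15, 5): e=[32,-8,-10] → .
    (6,3)@(13, 7): e=[-4,8,10] → .
    (7,5)@(15, 11): e=[2,10,2] → X
    (8,5)@(17, 11): e=[28,0,-14] → .  [on edge]
    (7,6)@(15, 13): e=[-8,16,6] → .
    (11,10)@(23, 21): e=[56,0,-42] → .  [on edge]
  covered (2 px):
    . . . . . . . . . . . .
    . . . . . . . . . . . .
    . . . . . . X . . . . .
    . . . . . . . . . . . .
    . . . . . . . . . . . .
    . . . . . . . X . . . .
    . . . . . . . . . . . .
    . . . . . . . . . . . .
    . . . . . . . . . . . .
    . . . . . . . . . . . .
    . . . . . . . . . . . .
    . . . . . . . . . . . .
T1:
  2·area = 78
  edge (1, 2)→(10, 10): d=(9,8) right/bottom  bias=-1
  edge (10, 10)→(7, 16): d=(-3,6) right/bottom  bias=-1
  edge (7, 16)→(1, 2): d=(-6,-14) top-left  bias=+0
    (1,2)@(3, 5): e=[11,57,10] → X
    (2,2)@(5, 5): e=[-5,45,38] → .
    (1,3)@(3, 7): e=[29,51,-2] → .
    (2,3)@(5, 7): e=[13,39,26] → X
    (3,3)@(7, 7): e=[-3,27,54] → .
    (2,4)@(5, 9): e=[31,33,14] → X
    (3,4)@(7, 9): e=[15,21,42] → X
    (4,4)@(9, 9): e=[-1,9,70] → .
    (2,5)@(5, 11): e=[49,27,2] → X
    (4,5)@(9, 11): e=[17,3,58] → X
    (5,5)@(11, 11): e=[1,-9,86] → .
    (2,6)@(5, 13): e=[67,21,-10] → .
  covered (9 px):
    . . . . . . . . . . . .
    . . . . . . . . . . . .
    . X . . . . . . . . . .
    . . X . . . . . . . . .
    . . X X . . . . . . . .
    . . X X X . . . . . . .
    . . . X . . . . . . . .
    . . . X . . . . . . . .
    . . . . . . . . . . . .
    . . . . . . . . . . . .
    . . . . . . . . . . . .
    . . . . . . . . . . . .

Answer: [[1,2],[2,3],[2,4],[3,4],[2,5],[3,5],[4,5],[3,6],[3,7]]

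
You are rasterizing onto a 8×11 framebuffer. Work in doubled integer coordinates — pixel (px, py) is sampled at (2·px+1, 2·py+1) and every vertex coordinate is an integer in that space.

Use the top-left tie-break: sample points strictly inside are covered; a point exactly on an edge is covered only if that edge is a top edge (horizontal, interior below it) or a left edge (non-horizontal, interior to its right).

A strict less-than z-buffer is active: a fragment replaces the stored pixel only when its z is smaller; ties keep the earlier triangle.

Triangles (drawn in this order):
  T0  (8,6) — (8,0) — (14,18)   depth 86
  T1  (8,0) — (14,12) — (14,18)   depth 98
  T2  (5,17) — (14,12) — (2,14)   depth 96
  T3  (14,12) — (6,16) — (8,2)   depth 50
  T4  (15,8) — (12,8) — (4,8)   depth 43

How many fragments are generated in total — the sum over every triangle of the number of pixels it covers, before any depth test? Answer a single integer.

T0:
  2·area = 36
  edge (8, 6)→(8, 0): d=(0,-6) top-left  bias=+0
  edge (8, 0)→(14, 18): d=(6,18) right/bottom  bias=-1
  edge (14, 18)→(8, 6): d=(-6,-12) top-left  bias=+0
    (4,1)@(9, 3): e=[6,0,30] → ·  [on edge]
    (4,2)@(9, 5): e=[6,12,18] → █
    (5,2)@(11, 5): e=[18,-24,42] → ·
    (4,3)@(9, 7): e=[6,24,6] → █
    (5,3)@(11, 7): e=[18,-12,30] → ·
    (4,4)@(9, 9): e=[6,36,-6] → ·
    (5,4)@(11, 9): e=[18,0,18] → ·  [on edge]
    (5,5)@(11, 11): e=[18,12,6] → █
    (6,5)@(13, 11): e=[30,-24,30] → ·
    (5,6)@(11, 13): e=[18,24,-6] → ·
    (6,7)@(13, 15): e=[30,0,6] → ·  [on edge]
    (7,10)@(15, 21): e=[42,0,-6] → ·  [on edge]
  covered (3 px):
    · · · · · · · ·
    · · · · · · · ·
    · · · · █ · · ·
    · · · · █ · · ·
    · · · · · · · ·
    · · · · · █ · ·
    · · · · · · · ·
    · · · · · · · ·
    · · · · · · · ·
    · · · · · · · ·
    · · · · · · · ·
T1:
  2·area = 36
  edge (8, 0)→(14, 12): d=(6,12) right/bottom  bias=-1
  edge (14, 12)→(14, 18): d=(0,6) right/bottom  bias=-1
  edge (14, 18)→(8, 0): d=(-6,-18) top-left  bias=+0
    (4,1)@(9, 3): e=[6,30,0] → █  [on edge]
    (5,1)@(11, 3): e=[-18,18,36] → ·
    (4,2)@(9, 5): e=[18,30,-12] → ·
    (5,3)@(11, 7): e=[6,18,12] → █
    (6,3)@(13, 7): e=[-18,6,48] → ·
    (5,4)@(11, 9): e=[18,18,0] → █  [on edge]
    (6,4)@(13, 9): e=[-6,6,36] → ·
    (5,5)@(11, 11): e=[30,18,-12] → ·
    (6,5)@(13, 11): e=[6,6,24] → █
    (7,5)@(15, 11): e=[-18,-6,60] → ·
    (6,6)@(13, 13): e=[18,6,12] → █
    (7,6)@(15, 13): e=[-6,-6,48] → ·
    (6,7)@(13, 15): e=[30,6,0] → █  [on edge]
    (7,10)@(15, 21): e=[42,-6,0] → ·  [on edge]
  covered (6 px):
    · · · · · · · ·
    · · · · █ · · ·
    · · · · · · · ·
    · · · · · █ · ·
    · · · · · █ · ·
    · · · · · · █ ·
    · · · · · · █ ·
    · · · · · · █ ·
    · · · · · · · ·
    · · · · · · · ·
    · · · · · · · ·
T2:
  2·area = 42  (B↔C swapped to make it positive)
  edge (5, 17)→(2, 14): d=(-3,-3) top-left  bias=+0
  edge (2, 14)→(14, 12): d=(12,-2) top-left  bias=+0
  edge (14, 12)→(5, 17): d=(-9,5) right/bottom  bias=-1
    (0,6)@(1, 13): e=[0,-14,56] → ·  [on edge]
    (4,6)@(9, 13): e=[24,2,16] → █
    (5,6)@(11, 13): e=[30,6,6] → █
    (6,6)@(13, 13): e=[36,10,-4] → ·
    (1,7)@(3, 15): e=[0,14,28] → █  [on edge]
    (2,7)@(5, 15): e=[6,18,18] → █
    (3,7)@(7, 15): e=[12,22,8] → █
    (4,7)@(9, 15): e=[18,26,-2] → ·
    (5,7)@(11, 15): e=[24,30,-12] → ·
    (1,8)@(3, 17): e=[-6,38,10] → ·
    (2,8)@(5, 17): e=[0,42,0] → ·  [on edge]
    (3,8)@(7, 17): e=[6,46,-10] → ·
    (3,9)@(7, 19): e=[0,70,-28] → ·  [on edge]
    (4,10)@(9, 21): e=[0,98,-56] → ·  [on edge]
  covered (5 px):
    · · · · · · · ·
    · · · · · · · ·
    · · · · · · · ·
    · · · · · · · ·
    · · · · · · · ·
    · · · · · · · ·
    · · · · █ █ · ·
    · █ █ █ · · · ·
    · · · · · · · ·
    · · · · · · · ·
    · · · · · · · ·
T3:
  2·area = 104
  edge (14, 12)→(6, 16): d=(-8,4) right/bottom  bias=-1
  edge (6, 16)→(8, 2): d=(2,-14) top-left  bias=+0
  edge (8, 2)→(14, 12): d=(6,10) right/bottom  bias=-1
    (4,2)@(9, 5): e=[76,20,8] → █
    (5,2)@(11, 5): e=[68,48,-12] → ·
    (4,3)@(9, 7): e=[60,24,20] → █
    (5,3)@(11, 7): e=[52,52,0] → ·  [on edge]
    (3,4)@(7, 9): e=[52,0,52] → █  [on edge]
    (5,4)@(11, 9): e=[36,56,12] → █
    (6,4)@(13, 9): e=[28,84,-8] → ·
    (3,5)@(7, 11): e=[36,4,64] → █
    (6,5)@(13, 11): e=[12,88,4] → █
    (7,5)@(15, 11): e=[4,116,-16] → ·
    (3,6)@(7, 13): e=[20,8,76] → █
    (6,6)@(13, 13): e=[-4,92,16] → ·
  covered (13 px):
    · · · · · · · ·
    · · · · · · · ·
    · · · · █ · · ·
    · · · · █ · · ·
    · · · █ █ █ · ·
    · · · █ █ █ █ ·
    · · · █ █ █ · ·
    · · · █ · · · ·
    · · · · · · · ·
    · · · · · · · ·
    · · · · · · · ·
T4:
  degenerate (2·area = 0) — covers nothing

Result: 27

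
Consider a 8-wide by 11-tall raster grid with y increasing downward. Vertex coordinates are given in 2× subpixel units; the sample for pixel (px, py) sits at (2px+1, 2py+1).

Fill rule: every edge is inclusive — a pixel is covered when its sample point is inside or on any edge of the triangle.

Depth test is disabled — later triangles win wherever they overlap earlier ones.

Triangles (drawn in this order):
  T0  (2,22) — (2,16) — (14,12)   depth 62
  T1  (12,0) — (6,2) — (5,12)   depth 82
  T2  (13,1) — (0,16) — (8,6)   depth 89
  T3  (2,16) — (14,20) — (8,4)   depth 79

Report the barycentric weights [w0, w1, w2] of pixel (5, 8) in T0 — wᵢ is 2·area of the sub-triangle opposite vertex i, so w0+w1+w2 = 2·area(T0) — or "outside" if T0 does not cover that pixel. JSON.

T0:
  2·area = 72
  edge (2, 22)→(2, 16): d=(0,-6) inclusive
  edge (2, 16)→(14, 12): d=(12,-4) inclusive
  edge (14, 12)→(2, 22): d=(-12,10) inclusive
    (5,6)@(11, 13): e=[54,0,18] → X  [on edge]
    (6,6)@(13, 13): e=[66,8,-2] → .
    (2,7)@(5, 15): e=[18,0,54] → X  [on edge]
    (3,7)@(7, 15): e=[30,8,34] → X
    (4,7)@(9, 15): e=[42,16,14] → X
    (5,7)@(11, 15): e=[54,24,-6] → .
    (1,8)@(3, 17): e=[6,16,50] → X
    (4,8)@(9, 17): e=[42,40,-10] → .
    (1,9)@(3, 19): e=[6,40,26] → X
    (3,9)@(7, 19): e=[30,56,-14] → .
    (1,10)@(3, 21): e=[6,64,2] → X
    (2,10)@(5, 21): e=[18,72,-18] → .
  covered (10 px):
    . . . . . . . .
    . . . . . . . .
    . . . . . . . .
    . . . . . . . .
    . . . . . . . .
    . . . . . . . .
    . . . . . X . .
    . . X X X . . .
    . X X X . . . .
    . X X . . . . .
    . X . . . . . .
T1:
  2·area = 58  (B↔C swapped to make it positive)
  edge (12, 0)→(5, 12): d=(-7,12) inclusive
  edge (5, 12)→(6, 2): d=(1,-10) inclusive
  edge (6, 2)→(12, 0): d=(6,-2) inclusive
    (4,0)@(9, 1): e=[29,29,0] → X  [on edge]
    (5,0)@(11, 1): e=[5,49,4] → X
    (6,0)@(13, 1): e=[-19,69,8] → .
    (1,1)@(3, 3): e=[87,-29,0] → .  [on edge]
    (3,1)@(7, 3): e=[39,11,8] → X
    (5,1)@(11, 3): e=[-9,51,16] → .
    (3,2)@(7, 5): e=[25,13,20] → X
    (5,2)@(11, 5): e=[-23,53,28] → .
    (3,3)@(7, 7): e=[11,15,32] → X
    (4,3)@(9, 7): e=[-13,35,36] → .
    (3,4)@(7, 9): e=[-3,17,44] → .
  covered (7 px):
    . . . . X X . .
    . . . X X . . .
    . . . X X . . .
    . . . X . . . .
    . . . . . . . .
    . . . . . . . .
    . . . . . . . .
    . . . . . . . .
    . . . . . . . .
    . . . . . . . .
    . . . . . . . .
T2:
  2·area = 10
  edge (13, 1)→(0, 16): d=(-13,15) inclusive
  edge (0, 16)→(8, 6): d=(8,-10) inclusive
  edge (8, 6)→(13, 1): d=(5,-5) inclusive
    (6,0)@(13, 1): e=[0,10,0] → X  [on edge]
    (7,0)@(15, 1): e=[-30,30,10] → .
    (5,1)@(11, 3): e=[4,6,0] → X  [on edge]
    (6,1)@(13, 3): e=[-26,26,10] → .
    (4,2)@(9, 5): e=[8,2,0] → X  [on edge]
    (5,2)@(11, 5): e=[-22,22,10] → .
    (3,3)@(7, 7): e=[12,-2,0] → .  [on edge]
    (4,3)@(9, 7): e=[-18,18,10] → .
    (2,4)@(5, 9): e=[16,-6,0] → .  [on edge]
    (1,5)@(3, 11): e=[20,-10,0] → .  [on edge]
    (0,6)@(1, 13): e=[24,-14,0] → .  [on edge]
  covered (3 px):
    . . . . . . X .
    . . . . . X . .
    . . . . X . . .
    . . . . . . . .
    . . . . . . . .
    . . . . . . . .
    . . . . . . . .
    . . . . . . . .
    . . . . . . . .
    . . . . . . . .
    . . . . . . . .
T3:
  2·area = 168  (B↔C swapped to make it positive)
  edge (2, 16)→(8, 4): d=(6,-12) inclusive
  edge (8, 4)→(14, 20): d=(6,16) inclusive
  edge (14, 20)→(2, 16): d=(-12,-4) inclusive
    (3,3)@(7, 7): e=[6,34,128] → X
    (4,3)@(9, 7): e=[30,2,136] → X
    (5,3)@(11, 7): e=[54,-30,144] → .
    (3,4)@(7, 9): e=[18,46,104] → X
    (5,4)@(11, 9): e=[66,-18,120] → .
    (2,5)@(5, 11): e=[6,90,72] → X
    (5,5)@(11, 11): e=[78,-6,96] → .
    (2,6)@(5, 13): e=[18,102,48] → X
    (5,6)@(11, 13): e=[90,6,72] → X
    (6,6)@(13, 13): e=[114,-26,80] → .
    (1,7)@(3, 15): e=[6,146,16] → X
    (6,7)@(13, 15): e=[126,-14,56] → .
    (2,8)@(5, 17): e=[42,126,0] → X  [on edge]
    (5,9)@(11, 19): e=[126,42,0] → X  [on edge]
  covered (22 px):
    . . . . . . . .
    . . . . . . . .
    . . . . . . . .
    . . . X X . . .
    . . . X X . . .
    . . X X X . . .
    . . X X X X . .
    . X X X X X . .
    . . X X X X . .
    . . . . . X X .
    . . . . . . . .

Result: "outside"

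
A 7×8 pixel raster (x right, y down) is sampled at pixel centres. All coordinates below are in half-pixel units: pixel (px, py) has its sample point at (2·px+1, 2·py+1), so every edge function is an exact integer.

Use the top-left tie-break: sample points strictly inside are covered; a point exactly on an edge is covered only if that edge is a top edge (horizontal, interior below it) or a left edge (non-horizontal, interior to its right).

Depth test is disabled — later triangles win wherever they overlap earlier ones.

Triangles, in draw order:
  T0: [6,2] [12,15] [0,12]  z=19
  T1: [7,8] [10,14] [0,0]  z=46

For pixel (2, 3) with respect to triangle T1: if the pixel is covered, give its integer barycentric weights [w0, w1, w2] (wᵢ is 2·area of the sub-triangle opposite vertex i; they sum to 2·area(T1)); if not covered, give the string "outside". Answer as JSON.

T0:
  2·area = 138
  edge (6, 2)→(12, 15): d=(6,13) right/bottom  bias=-1
  edge (12, 15)→(0, 12): d=(-12,-3) top-left  bias=+0
  edge (0, 12)→(6, 2): d=(6,-10) top-left  bias=+0
    (2,2)@(5, 5): e=[31,99,8] → █
    (3,2)@(7, 5): e=[5,105,28] → █
    (4,2)@(9, 5): e=[-21,111,48] → ·
    (1,3)@(3, 7): e=[69,69,0] → █  [on edge]
    (4,3)@(9, 7): e=[-9,87,60] → ·
    (1,4)@(3, 9): e=[81,45,12] → █
    (4,4)@(9, 9): e=[3,63,72] → █
    (5,4)@(11, 9): e=[-23,69,92] → ·
    (0,5)@(1, 11): e=[119,15,4] → █
    (5,5)@(11, 11): e=[-11,45,104] → ·
    (0,6)@(1, 13): e=[131,-9,16] → ·
    (1,6)@(3, 13): e=[105,-3,36] → ·
  covered (18 px):
    · · · · · · ·
    · · · · · · ·
    · · █ █ · · ·
    · █ █ █ · · ·
    · █ █ █ █ · ·
    █ █ █ █ █ · ·
    · · █ █ █ █ ·
    · · · · · · ·
T1:
  2·area = 18
  edge (7, 8)→(10, 14): d=(3,6) right/bottom  bias=-1
  edge (10, 14)→(0, 0): d=(-10,-14) top-left  bias=+0
  edge (0, 0)→(7, 8): d=(7,8) right/bottom  bias=-1
    (2,3)@(5, 7): e=[9,0,9] → █  [on edge]
    (3,3)@(7, 7): e=[-3,28,-7] → ·
    (2,4)@(5, 9): e=[15,-20,23] → ·
    (3,4)@(7, 9): e=[3,8,7] → █
    (4,4)@(9, 9): e=[-9,36,-9] → ·
    (3,5)@(7, 11): e=[9,-12,21] → ·
  covered (2 px):
    · · · · · · ·
    · · · · · · ·
    · · · · · · ·
    · · █ · · · ·
    · · · █ · · ·
    · · · · · · ·
    · · · · · · ·
    · · · · · · ·

Final: [0,9,9]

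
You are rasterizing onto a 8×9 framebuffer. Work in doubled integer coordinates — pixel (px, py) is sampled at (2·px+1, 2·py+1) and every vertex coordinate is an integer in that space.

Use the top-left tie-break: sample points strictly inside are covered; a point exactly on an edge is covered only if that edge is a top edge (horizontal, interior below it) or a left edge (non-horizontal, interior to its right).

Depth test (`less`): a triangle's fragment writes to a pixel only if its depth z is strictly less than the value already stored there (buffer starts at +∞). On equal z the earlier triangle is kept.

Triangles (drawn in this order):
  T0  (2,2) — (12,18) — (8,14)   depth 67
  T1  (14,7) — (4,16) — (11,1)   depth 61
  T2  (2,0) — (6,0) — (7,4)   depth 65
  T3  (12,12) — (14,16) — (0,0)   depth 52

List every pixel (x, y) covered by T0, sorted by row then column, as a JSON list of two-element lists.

T0:
  2·area = 24
  edge (2, 2)→(12, 18): d=(10,16) right/bottom  bias=-1
  edge (12, 18)→(8, 14): d=(-4,-4) top-left  bias=+0
  edge (8, 14)→(2, 2): d=(-6,-12) top-left  bias=+0
    (0,3)@(1, 7): e=[66,0,-42] → ·  [on edge]
    (2,3)@(5, 7): e=[2,16,6] → #
    (3,3)@(7, 7): e=[-30,24,30] → ·
    (1,4)@(3, 9): e=[54,0,-30] → ·  [on edge]
    (2,4)@(5, 9): e=[22,8,-6] → ·
    (2,5)@(5, 11): e=[42,0,-18] → ·  [on edge]
    (3,5)@(7, 11): e=[10,8,6] → #
    (4,5)@(9, 11): e=[-22,16,30] → ·
    (3,6)@(7, 13): e=[30,0,-6] → ·  [on edge]
    (4,7)@(9, 15): e=[18,0,6] → #  [on edge]
    (5,7)@(11, 15): e=[-14,8,30] → ·
    (4,8)@(9, 17): e=[38,-8,-6] → ·
    (5,8)@(11, 17): e=[6,0,18] → #  [on edge]
  covered (4 px):
    · · · · · · · ·
    · · · · · · · ·
    · · · · · · · ·
    · · # · · · · ·
    · · · · · · · ·
    · · · # · · · ·
    · · · · · · · ·
    · · · · # · · ·
    · · · · · # · ·
T1:
  2·area = 87
  edge (14, 7)→(4, 16): d=(-10,9) right/bottom  bias=-1
  edge (4, 16)→(11, 1): d=(7,-15) top-left  bias=+0
  edge (11, 1)→(14, 7): d=(3,6) right/bottom  bias=-1
    (5,0)@(11, 1): e=[87,0,0] → ·  [on edge]
    (5,1)@(11, 3): e=[67,14,6] → #
    (6,1)@(13, 3): e=[49,44,-6] → ·
    (5,2)@(11, 5): e=[47,28,12] → #
    (6,2)@(13, 5): e=[29,58,0] → ·  [on edge]
    (4,3)@(9, 7): e=[45,12,30] → #
    (6,3)@(13, 7): e=[9,72,6] → #
    (7,3)@(15, 7): e=[-9,102,-6] → ·
    (4,4)@(9, 9): e=[25,26,36] → #
    (6,4)@(13, 9): e=[-11,86,12] → ·
    (7,4)@(15, 9): e=[-29,116,0] → ·  [on edge]
    (3,5)@(7, 11): e=[23,10,54] → #
  covered (11 px):
    · · · · · · · ·
    · · · · · # · ·
    · · · · · # · ·
    · · · · # # # ·
    · · · · # # · ·
    · · · # # · · ·
    · · · # · · · ·
    · · # · · · · ·
    · · · · · · · ·
T2:
  2·area = 16
  edge (2, 0)→(6, 0): d=(4,0) top-left  bias=+0
  edge (6, 0)→(7, 4): d=(1,4) right/bottom  bias=-1
  edge (7, 4)→(2, 0): d=(-5,-4) top-left  bias=+0
    (2,0)@(5, 1): e=[4,5,7] → #
    (3,0)@(7, 1): e=[4,-3,15] → ·
    (2,1)@(5, 3): e=[12,7,-3] → ·
  covered (1 px):
    · · # · · · · ·
    · · · · · · · ·
    · · · · · · · ·
    · · · · · · · ·
    · · · · · · · ·
    · · · · · · · ·
    · · · · · · · ·
    · · · · · · · ·
    · · · · · · · ·
T3:
  2·area = 24
  edge (12, 12)→(14, 16): d=(2,4) right/bottom  bias=-1
  edge (14, 16)→(0, 0): d=(-14,-16) top-left  bias=+0
  edge (0, 0)→(12, 12): d=(12,12) right/bottom  bias=-1
    (0,0)@(1, 1): e=[22,2,0] → ·  [on edge]
    (1,1)@(3, 3): e=[18,6,0] → ·  [on edge]
    (2,2)@(5, 5): e=[14,10,0] → ·  [on edge]
    (3,3)@(7, 7): e=[10,14,0] → ·  [on edge]
    (4,4)@(9, 9): e=[6,18,0] → ·  [on edge]
    (5,5)@(11, 11): e=[2,22,0] → ·  [on edge]
    (6,6)@(13, 13): e=[-2,26,0] → ·  [on edge]
    (7,7)@(15, 15): e=[-6,30,0] → ·  [on edge]
  covered (0 px):
    · · · · · · · ·
    · · · · · · · ·
    · · · · · · · ·
    · · · · · · · ·
    · · · · · · · ·
    · · · · · · · ·
    · · · · · · · ·
    · · · · · · · ·
    · · · · · · · ·

Answer: [[2,3],[3,5],[4,7],[5,8]]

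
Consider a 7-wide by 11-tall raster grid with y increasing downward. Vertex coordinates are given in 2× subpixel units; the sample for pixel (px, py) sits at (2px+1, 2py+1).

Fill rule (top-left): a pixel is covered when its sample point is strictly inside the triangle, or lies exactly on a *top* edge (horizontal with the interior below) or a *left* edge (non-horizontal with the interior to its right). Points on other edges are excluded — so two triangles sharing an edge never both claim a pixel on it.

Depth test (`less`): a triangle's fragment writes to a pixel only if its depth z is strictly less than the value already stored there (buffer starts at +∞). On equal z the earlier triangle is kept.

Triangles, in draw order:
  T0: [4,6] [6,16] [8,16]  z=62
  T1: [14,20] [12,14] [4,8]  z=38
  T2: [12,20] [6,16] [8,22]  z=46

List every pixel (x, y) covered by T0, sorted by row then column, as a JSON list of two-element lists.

T0:
  2·area = 20  (B↔C swapped to make it positive)
  edge (4, 6)→(8, 16): d=(4,10) right/bottom  bias=-1
  edge (8, 16)→(6, 16): d=(-2,0) right/bottom  bias=-1
  edge (6, 16)→(4, 6): d=(-2,-10) top-left  bias=+0
    (1,0)@(3, 1): e=[-10,30,0] → .  [on edge]
    (2,4)@(5, 9): e=[2,14,4] → X
    (3,4)@(7, 9): e=[-18,14,24] → .
    (2,5)@(5, 11): e=[10,10,0] → X  [on edge]
    (3,5)@(7, 11): e=[-10,10,20] → .
    (2,6)@(5, 13): e=[18,6,-4] → .
    (3,7)@(7, 15): e=[6,2,12] → X
    (4,7)@(9, 15): e=[-14,2,32] → .
    (3,8)@(7, 17): e=[14,-2,8] → .
    (3,10)@(7, 21): e=[30,-10,0] → .  [on edge]
  covered (3 px):
    . . . . . . .
    . . . . . . .
    . . . . . . .
    . . . . . . .
    . . X . . . .
    . . X . . . .
    . . . . . . .
    . . . X . . .
    . . . . . . .
    . . . . . . .
    . . . . . . .
T1:
  2·area = 36  (B↔C swapped to make it positive)
  edge (14, 20)→(4, 8): d=(-10,-12) top-left  bias=+0
  edge (4, 8)→(12, 14): d=(8,6) right/bottom  bias=-1
  edge (12, 14)→(14, 20): d=(2,6) right/bottom  bias=-1
    (4,2)@(9, 5): e=[90,-54,0] → .  [on edge]
    (2,4)@(5, 9): e=[2,2,32] → X
    (3,4)@(7, 9): e=[26,-10,20] → .
    (2,5)@(5, 11): e=[-18,18,36] → .
    (3,5)@(7, 11): e=[6,6,24] → X
    (4,5)@(9, 11): e=[30,-6,12] → .
    (5,5)@(11, 11): e=[54,-18,0] → .  [on edge]
    (3,6)@(7, 13): e=[-14,22,28] → .
    (4,6)@(9, 13): e=[10,10,16] → X
    (5,6)@(11, 13): e=[34,-2,4] → .
    (4,7)@(9, 15): e=[-10,26,20] → .
    (5,7)@(11, 15): e=[14,14,8] → X
    (6,8)@(13, 17): e=[18,18,0] → .  [on edge]
  covered (4 px):
    . . . . . . .
    . . . . . . .
    . . . . . . .
    . . . . . . .
    . . X . . . .
    . . . X . . .
    . . . . X . .
    . . . . . X .
    . . . . . . .
    . . . . . . .
    . . . . . . .
T2:
  2·area = 28  (B↔C swapped to make it positive)
  edge (12, 20)→(8, 22): d=(-4,2) right/bottom  bias=-1
  edge (8, 22)→(6, 16): d=(-2,-6) top-left  bias=+0
  edge (6, 16)→(12, 20): d=(6,4) right/bottom  bias=-1
    (0,0)@(1, 1): e=[98,0,-70] → .  [on edge]
    (1,3)@(3, 7): e=[70,0,-42] → .  [on edge]
    (2,6)@(5, 13): e=[42,0,-14] → .  [on edge]
    (3,8)@(7, 17): e=[22,4,2] → X
    (4,8)@(9, 17): e=[18,16,-6] → .
    (3,9)@(7, 19): e=[14,0,14] → X  [on edge]
    (4,9)@(9, 19): e=[10,12,6] → X
    (5,9)@(11, 19): e=[6,24,-2] → .
    (3,10)@(7, 21): e=[6,-4,26] → .
    (4,10)@(9, 21): e=[2,8,18] → X
    (5,10)@(11, 21): e=[-2,20,10] → .
  covered (4 px):
    . . . . . . .
    . . . . . . .
    . . . . . . .
    . . . . . . .
    . . . . . . .
    . . . . . . .
    . . . . . . .
    . . . . . . .
    . . . X . . .
    . . . X X . .
    . . . . X . .

Final: [[2,4],[2,5],[3,7]]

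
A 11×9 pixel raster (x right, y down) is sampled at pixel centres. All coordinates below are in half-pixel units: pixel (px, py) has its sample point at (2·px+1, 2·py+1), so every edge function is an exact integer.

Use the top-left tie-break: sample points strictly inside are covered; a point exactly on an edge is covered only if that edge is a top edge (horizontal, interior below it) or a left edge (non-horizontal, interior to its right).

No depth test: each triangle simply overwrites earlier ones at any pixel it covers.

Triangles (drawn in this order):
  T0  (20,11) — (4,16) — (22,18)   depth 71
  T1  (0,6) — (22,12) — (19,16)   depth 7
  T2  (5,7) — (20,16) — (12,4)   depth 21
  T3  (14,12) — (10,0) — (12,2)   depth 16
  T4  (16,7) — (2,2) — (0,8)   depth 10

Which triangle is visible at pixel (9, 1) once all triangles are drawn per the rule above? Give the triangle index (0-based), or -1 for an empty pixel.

T0:
  2·area = 122  (B↔C swapped to make it positive)
  edge (20, 11)→(22, 18): d=(2,7) right/bottom  bias=-1
  edge (22, 18)→(4, 16): d=(-18,-2) top-left  bias=+0
  edge (4, 16)→(20, 11): d=(16,-5) top-left  bias=+0
    (7,6)@(15, 13): e=[39,76,7] → █
    (8,6)@(17, 13): e=[25,80,17] → █
    (9,6)@(19, 13): e=[11,84,27] → █
    (10,6)@(21, 13): e=[-3,88,37] → ·
    (4,7)@(9, 15): e=[85,28,9] → █
    (5,7)@(11, 15): e=[71,32,19] → █
    (6,7)@(13, 15): e=[57,36,29] → █
    (10,7)@(21, 15): e=[1,52,69] → █
    (4,8)@(9, 17): e=[89,-8,41] → ·
    (5,8)@(11, 17): e=[75,-4,51] → ·
    (6,8)@(13, 17): e=[61,0,61] → █  [on edge]
  covered (15 px):
    · · · · · · · · · · ·
    · · · · · · · · · · ·
    · · · · · · · · · · ·
    · · · · · · · · · · ·
    · · · · · · · · · · ·
    · · · · · · · · · · ·
    · · · · · · · █ █ █ ·
    · · · · █ █ █ █ █ █ █
    · · · · · · █ █ █ █ █
T1:
  2·area = 106
  edge (0, 6)→(22, 12): d=(22,6) right/bottom  bias=-1
  edge (22, 12)→(19, 16): d=(-3,4) right/bottom  bias=-1
  edge (19, 16)→(0, 6): d=(-19,-10) top-left  bias=+0
    (1,3)@(3, 7): e=[4,91,11] → █
    (2,3)@(5, 7): e=[-8,83,31] → ·
    (1,4)@(3, 9): e=[48,85,-27] → ·
    (3,4)@(7, 9): e=[24,69,13] → █
    (4,4)@(9, 9): e=[12,61,33] → █
    (5,4)@(11, 9): e=[0,53,53] → ·  [on edge]
    (3,5)@(7, 11): e=[68,63,-25] → ·
    (4,5)@(9, 11): e=[56,55,-5] → ·
    (5,5)@(11, 11): e=[44,47,15] → █
    (6,5)@(13, 11): e=[32,39,35] → █
    (7,5)@(15, 11): e=[20,31,55] → █
    (8,5)@(17, 11): e=[8,23,75] → █
  covered (12 px):
    · · · · · · · · · · ·
    · · · · · · · · · · ·
    · · · · · · · · · · ·
    · █ · · · · · · · · ·
    · · · █ █ · · · · · ·
    · · · · · █ █ █ █ · ·
    · · · · · · · █ █ █ █
    · · · · · · · · · █ ·
    · · · · · · · · · · ·
T2:
  2·area = 108  (B↔C swapped to make it positive)
  edge (5, 7)→(12, 4): d=(7,-3) top-left  bias=+0
  edge (12, 4)→(20, 16): d=(8,12) right/bottom  bias=-1
  edge (20, 16)→(5, 7): d=(-15,-9) top-left  bias=+0
    (9,0)@(19, 1): e=[0,-108,216] → ·  [on edge]
    (5,2)@(11, 5): e=[4,20,84] → █
    (6,2)@(13, 5): e=[10,-4,102] → ·
    (2,3)@(5, 7): e=[0,108,0] → █  [on edge]
    (3,3)@(7, 7): e=[6,84,18] → █
    (4,3)@(9, 7): e=[12,60,36] → █
    (6,3)@(13, 7): e=[24,12,72] → █
    (7,3)@(15, 7): e=[30,-12,90] → ·
    (2,4)@(5, 9): e=[14,124,-30] → ·
    (3,4)@(7, 9): e=[20,100,-12] → ·
    (4,4)@(9, 9): e=[26,76,6] → █
    (7,4)@(15, 9): e=[44,4,60] → █
    (7,6)@(15, 13): e=[72,36,0] → █  [on edge]
  covered (15 px):
    · · · · · · · · · · ·
    · · · · · · · · · · ·
    · · · · · █ · · · · ·
    · · █ █ █ █ █ · · · ·
    · · · · █ █ █ █ · · ·
    · · · · · · █ █ · · ·
    · · · · · · · █ █ · ·
    · · · · · · · · · █ ·
    · · · · · · · · · · ·
T3:
  2·area = 16
  edge (14, 12)→(10, 0): d=(-4,-12) top-left  bias=+0
  edge (10, 0)→(12, 2): d=(2,2) right/bottom  bias=-1
  edge (12, 2)→(14, 12): d=(2,10) right/bottom  bias=-1
    (5,0)@(11, 1): e=[8,0,8] → ·  [on edge]
    (5,1)@(11, 3): e=[0,4,12] → █  [on edge]
    (6,1)@(13, 3): e=[24,0,-8] → ·  [on edge]
    (5,2)@(11, 5): e=[-8,8,16] → ·
    (7,2)@(15, 5): e=[40,0,-24] → ·  [on edge]
    (6,3)@(13, 7): e=[8,8,0] → ·  [on edge]
    (8,3)@(17, 7): e=[56,0,-40] → ·  [on edge]
    (6,4)@(13, 9): e=[0,12,4] → █  [on edge]
    (7,4)@(15, 9): e=[24,8,-16] → ·
    (9,4)@(19, 9): e=[72,0,-56] → ·  [on edge]
    (6,5)@(13, 11): e=[-8,16,8] → ·
    (10,5)@(21, 11): e=[88,0,-72] → ·  [on edge]
    (7,7)@(15, 15): e=[0,20,-4] → ·  [on edge]
    (7,8)@(15, 17): e=[-8,24,0] → ·  [on edge]
  covered (2 px):
    · · · · · · · · · · ·
    · · · · · █ · · · · ·
    · · · · · · · · · · ·
    · · · · · · · · · · ·
    · · · · · · █ · · · ·
    · · · · · · · · · · ·
    · · · · · · · · · · ·
    · · · · · · · · · · ·
    · · · · · · · · · · ·
T4:
  2·area = 94  (B↔C swapped to make it positive)
  edge (16, 7)→(0, 8): d=(-16,1) right/bottom  bias=-1
  edge (0, 8)→(2, 2): d=(2,-6) top-left  bias=+0
  edge (2, 2)→(16, 7): d=(14,5) right/bottom  bias=-1
    (1,1)@(3, 3): e=[77,8,9] → █
    (2,1)@(5, 3): e=[75,20,-1] → ·
    (0,2)@(1, 5): e=[47,0,47] → █  [on edge]
    (2,2)@(5, 5): e=[43,24,27] → █
    (3,2)@(7, 5): e=[41,36,17] → █
    (4,2)@(9, 5): e=[39,48,7] → █
    (5,2)@(11, 5): e=[37,60,-3] → ·
    (0,3)@(1, 7): e=[15,4,75] → █
    (5,3)@(11, 7): e=[5,64,25] → █
    (6,3)@(13, 7): e=[3,76,15] → █
    (7,3)@(15, 7): e=[1,88,5] → █
    (8,3)@(17, 7): e=[-1,100,-5] → ·
  covered (14 px):
    · · · · · · · · · · ·
    · █ · · · · · · · · ·
    █ █ █ █ █ · · · · · ·
    █ █ █ █ █ █ █ █ · · ·
    · · · · · · · · · · ·
    · · · · · · · · · · ·
    · · · · · · · · · · ·
    · · · · · · · · · · ·
    · · · · · · · · · · ·

Z-buffer (winner per pixel, '.' = empty):
  . . . . . . . . . . .
  . 4 . . . 3 . . . . .
  4 4 4 4 4 2 . . . . .
  4 4 4 4 4 4 4 4 . . .
  . . . 1 2 2 3 2 . . .
  . . . . . 1 2 2 1 . .
  . . . . . . . 2 2 1 1
  . . . . 0 0 0 0 0 2 0
  . . . . . . 0 0 0 0 0

Answer: -1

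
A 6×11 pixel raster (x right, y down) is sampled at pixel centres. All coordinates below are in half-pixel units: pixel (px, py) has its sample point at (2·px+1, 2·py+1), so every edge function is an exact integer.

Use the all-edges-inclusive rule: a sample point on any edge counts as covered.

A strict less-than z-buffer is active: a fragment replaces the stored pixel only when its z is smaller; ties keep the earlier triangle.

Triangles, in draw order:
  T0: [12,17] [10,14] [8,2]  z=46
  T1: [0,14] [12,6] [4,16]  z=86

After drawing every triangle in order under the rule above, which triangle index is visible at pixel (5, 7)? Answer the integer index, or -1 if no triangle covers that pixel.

T0:
  2·area = 18
  edge (12, 17)→(10, 14): d=(-2,-3) inclusive
  edge (10, 14)→(8, 2): d=(-2,-12) inclusive
  edge (8, 2)→(12, 17): d=(4,15) inclusive
    (4,3)@(9, 7): e=[11,2,5] → X
    (5,3)@(11, 7): e=[17,26,-25] → .
    (4,4)@(9, 9): e=[7,-2,13] → .
    (5,7)@(11, 15): e=[1,10,7] → X
    (5,8)@(11, 17): e=[-3,6,15] → .
  covered (2 px):
    . . . . . .
    . . . . . .
    . . . . . .
    . . . . X .
    . . . . . .
    . . . . . .
    . . . . . .
    . . . . . X
    . . . . . .
    . . . . . .
    . . . . . .
T1:
  2·area = 56
  edge (0, 14)→(12, 6): d=(12,-8) inclusive
  edge (12, 6)→(4, 16): d=(-8,10) inclusive
  edge (4, 16)→(0, 14): d=(-4,-2) inclusive
    (5,3)@(11, 7): e=[4,2,50] → X
    (4,4)@(9, 9): e=[12,6,38] → X
    (5,4)@(11, 9): e=[28,-14,42] → .
    (2,5)@(5, 11): e=[4,30,22] → X
    (3,5)@(7, 11): e=[20,10,26] → X
    (4,5)@(9, 11): e=[36,-10,30] → .
    (1,6)@(3, 13): e=[12,34,10] → X
    (3,6)@(7, 13): e=[44,-6,18] → .
    (1,7)@(3, 15): e=[36,18,2] → X
    (2,7)@(5, 15): e=[52,-2,6] → .
    (1,8)@(3, 17): e=[60,2,-6] → .
  covered (7 px):
    . . . . . .
    . . . . . .
    . . . . . .
    . . . . . X
    . . . . X .
    . . X X . .
    . X X . . .
    . X . . . .
    . . . . . .
    . . . . . .
    . . . . . .

Z-buffer (winner per pixel, '.' = empty):
  . . . . . .
  . . . . . .
  . . . . . .
  . . . . 0 1
  . . . . 1 .
  . . 1 1 . .
  . 1 1 . . .
  . 1 . . . 0
  . . . . . .
  . . . . . .
  . . . . . .

Answer: 0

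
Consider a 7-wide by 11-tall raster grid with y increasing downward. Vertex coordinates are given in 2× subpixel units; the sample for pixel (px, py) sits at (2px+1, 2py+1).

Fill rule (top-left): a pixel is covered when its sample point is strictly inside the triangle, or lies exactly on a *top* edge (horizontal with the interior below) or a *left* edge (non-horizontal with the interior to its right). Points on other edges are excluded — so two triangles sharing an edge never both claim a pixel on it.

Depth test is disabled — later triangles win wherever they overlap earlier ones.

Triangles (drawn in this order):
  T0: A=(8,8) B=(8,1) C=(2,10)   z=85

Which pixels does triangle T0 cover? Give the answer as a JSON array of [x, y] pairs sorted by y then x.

T0:
  2·area = 42  (B↔C swapped to make it positive)
  edge (8, 8)→(2, 10): d=(-6,2) right/bottom  bias=-1
  edge (2, 10)→(8, 1): d=(6,-9) top-left  bias=+0
  edge (8, 1)→(8, 8): d=(0,7) right/bottom  bias=-1
    (3,1)@(7, 3): e=[32,3,7] → #
    (4,1)@(9, 3): e=[28,21,-7] → ·
    (3,2)@(7, 5): e=[20,15,7] → #
    (4,2)@(9, 5): e=[16,33,-7] → ·
    (2,3)@(5, 7): e=[12,9,21] → #
    (4,3)@(9, 7): e=[4,45,-7] → ·
    (5,3)@(11, 7): e=[0,63,-21] → ·  [on edge]
    (1,4)@(3, 9): e=[4,3,35] → #
    (2,4)@(5, 9): e=[0,21,21] → ·  [on edge]
    (3,4)@(7, 9): e=[-4,39,7] → ·
    (1,5)@(3, 11): e=[-8,15,35] → ·
  covered (5 px):
    · · · · · · ·
    · · · # · · ·
    · · · # · · ·
    · · # # · · ·
    · # · · · · ·
    · · · · · · ·
    · · · · · · ·
    · · · · · · ·
    · · · · · · ·
    · · · · · · ·
    · · · · · · ·

Result: [[3,1],[3,2],[2,3],[3,3],[1,4]]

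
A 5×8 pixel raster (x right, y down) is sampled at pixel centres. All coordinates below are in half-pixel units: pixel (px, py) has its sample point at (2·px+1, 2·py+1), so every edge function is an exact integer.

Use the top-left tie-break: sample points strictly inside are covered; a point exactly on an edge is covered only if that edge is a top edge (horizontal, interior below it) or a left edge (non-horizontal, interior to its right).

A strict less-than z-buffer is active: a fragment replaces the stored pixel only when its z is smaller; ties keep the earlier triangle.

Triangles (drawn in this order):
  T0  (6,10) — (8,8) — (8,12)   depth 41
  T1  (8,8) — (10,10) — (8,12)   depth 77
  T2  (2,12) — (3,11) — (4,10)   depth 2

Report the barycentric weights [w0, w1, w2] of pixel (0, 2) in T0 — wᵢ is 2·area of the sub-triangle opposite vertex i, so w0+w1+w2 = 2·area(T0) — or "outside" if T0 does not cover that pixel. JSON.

T0:
  2·area = 8
  edge (6, 10)→(8, 8): d=(2,-2) top-left  bias=+0
  edge (8, 8)→(8, 12): d=(0,4) right/bottom  bias=-1
  edge (8, 12)→(6, 10): d=(-2,-2) top-left  bias=+0
    (0,2)@(1, 5): e=[-20,28,0] → ·  [on edge]
    (1,3)@(3, 7): e=[-12,20,0] → ·  [on edge]
    (4,3)@(9, 7): e=[0,-4,12] → ·  [on edge]
    (2,4)@(5, 9): e=[-4,12,0] → ·  [on edge]
    (3,4)@(7, 9): e=[0,4,4] → █  [on edge]
    (4,4)@(9, 9): e=[4,-4,8] → ·
    (2,5)@(5, 11): e=[0,12,-4] → ·  [on edge]
    (3,5)@(7, 11): e=[4,4,0] → █  [on edge]
    (4,5)@(9, 11): e=[8,-4,4] → ·
    (1,6)@(3, 13): e=[0,20,-12] → ·  [on edge]
    (3,6)@(7, 13): e=[8,4,-4] → ·
    (4,6)@(9, 13): e=[12,-4,0] → ·  [on edge]
    (0,7)@(1, 15): e=[0,28,-20] → ·  [on edge]
  covered (2 px):
    · · · · ·
    · · · · ·
    · · · · ·
    · · · · ·
    · · · █ ·
    · · · █ ·
    · · · · ·
    · · · · ·
T1:
  2·area = 8
  edge (8, 8)→(10, 10): d=(2,2) right/bottom  bias=-1
  edge (10, 10)→(8, 12): d=(-2,2) right/bottom  bias=-1
  edge (8, 12)→(8, 8): d=(0,-4) top-left  bias=+0
    (0,0)@(1, 1): e=[0,36,-28] → ·  [on edge]
    (1,1)@(3, 3): e=[0,28,-20] → ·  [on edge]
    (2,2)@(5, 5): e=[0,20,-12] → ·  [on edge]
    (3,3)@(7, 7): e=[0,12,-4] → ·  [on edge]
    (4,4)@(9, 9): e=[0,4,4] → ·  [on edge]
    (4,5)@(9, 11): e=[4,0,4] → ·  [on edge]
    (3,6)@(7, 13): e=[12,0,-4] → ·  [on edge]
    (2,7)@(5, 15): e=[20,0,-12] → ·  [on edge]
  covered (0 px):
    · · · · ·
    · · · · ·
    · · · · ·
    · · · · ·
    · · · · ·
    · · · · ·
    · · · · ·
    · · · · ·
T2:
  degenerate (2·area = 0) — covers nothing

Answer: "outside"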